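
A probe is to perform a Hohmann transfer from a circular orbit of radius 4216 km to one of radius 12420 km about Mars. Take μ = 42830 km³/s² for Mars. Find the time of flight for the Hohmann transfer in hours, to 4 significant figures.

Semi-major axis of the transfer orbit: a_t = (4216 + 12420)/2 = 8318 km.
Half the transfer-orbit period gives t = π√(a_t³/μ) = 11516 s.
Converting: 11516 s ÷ 3600 s/hour = 3.199 hours.

t = 3.199 hours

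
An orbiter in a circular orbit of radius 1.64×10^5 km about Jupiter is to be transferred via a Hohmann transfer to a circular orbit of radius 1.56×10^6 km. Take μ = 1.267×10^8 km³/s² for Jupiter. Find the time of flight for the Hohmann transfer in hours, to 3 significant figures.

Semi-major axis of the transfer orbit: a_t = (1.640×10^5 + 1.560×10^6)/2 = 8.620×10^5 km.
By Kepler's third law the transfer-orbit period is T = 2π√(a_t³/μ), so t = T/2 = 2.2337×10^5 s.
Converting: 2.2337×10^5 s ÷ 3600 s/hour = 62.0 hours.

t = 62.0 hours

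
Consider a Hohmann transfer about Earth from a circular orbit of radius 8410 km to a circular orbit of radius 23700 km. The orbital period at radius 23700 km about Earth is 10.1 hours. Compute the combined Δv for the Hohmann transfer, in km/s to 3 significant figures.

From Kepler's third law T² = 4π²r³/μ at r = 23700 km, T = 10.1 hours = 10.1 × 3600 s = 36360 s: μ = 4π²r³/T² = 3.97518×10^5 km³/s².
The Hohmann ellipse has a_t = (r₁ + r₂)/2 = 16055 km.
Circular speed at r₁: v₁ = √(μ/r₁) = √(3.97518×10^5/8410) = 6.875 km/s.
Transfer-orbit speed at r₁ (v² = μ(2/r − 1/a)): v_p = √[μ(2/r₁ − 1/a_t)] = 8.353 km/s.
First burn Δv₁ = |v_p − v₁| = 1.478 km/s.
At r₂, v₂ = √(μ/r₂) = 4.095 km/s.
Transfer-orbit speed at r₂: v_a = √[μ(2/r₂ − 1/a_t)] = 2.964 km/s.
Second burn Δv₂ = |v₂ − v_a| = 1.131 km/s.
Δv = Δv₁ + Δv₂ = 1.478 + 1.131 = 2.609 km/s.

Δv = 2.61 km/s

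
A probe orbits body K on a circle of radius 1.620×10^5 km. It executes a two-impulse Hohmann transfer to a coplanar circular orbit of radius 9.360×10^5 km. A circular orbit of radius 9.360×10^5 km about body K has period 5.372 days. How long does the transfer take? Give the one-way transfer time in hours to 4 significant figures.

From Kepler's third law T² = 4π²r³/μ at r = 9.360×10^5 km, T = 5.372 days = 5.372 × 86400 s = 4.641408×10^5 s: μ = 4π²r³/T² = 1.50275×10^8 km³/s².
The Hohmann ellipse has a_t = (r₁ + r₂)/2 = 5.490×10^5 km.
By Kepler's third law the transfer-orbit period is T = 2π√(a_t³/μ), so t = T/2 = 1.0425×10^5 s.
Converting: 1.0425×10^5 s ÷ 3600 s/hour = 28.96 hours.

t = 28.96 hours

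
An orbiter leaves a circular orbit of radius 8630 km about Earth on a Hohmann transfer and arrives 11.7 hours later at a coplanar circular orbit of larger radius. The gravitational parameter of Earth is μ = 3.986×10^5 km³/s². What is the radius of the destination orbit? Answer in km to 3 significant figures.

r₂ = 74400 km

Transfer time t = 11.7 hours = 42120 s, and t = π√(a_t³/μ).
So a_t = (μ t²/π²)^(1/3) = (3.986×10^5 × (42120)² / π²)^(1/3) = 41534 km.
Since a_t = (r₁ + r₂)/2, r₂ = 2a_t − r₁ = 2×41534 − 8630 = 74438 km.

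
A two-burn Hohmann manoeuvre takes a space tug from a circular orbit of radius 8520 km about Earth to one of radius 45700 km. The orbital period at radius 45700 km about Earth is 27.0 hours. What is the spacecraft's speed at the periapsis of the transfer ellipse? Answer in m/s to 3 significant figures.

From Kepler's third law T² = 4π²r³/μ at r = 45700 km, T = 27.0 hours = 27.0 × 3600 s = 97200 s: μ = 4π²r³/T² = 3.98819×10^5 km³/s².
Transfer-ellipse semi-major axis a_t = (r₁ + r₂)/2 = (8520 + 45700)/2 = 27110 km.
The periapsis of the transfer ellipse is at r = 8520 km.
Applying v² = μ(2/r − 1/a_t): v = 8.883 km/s.

v = 8880 m/s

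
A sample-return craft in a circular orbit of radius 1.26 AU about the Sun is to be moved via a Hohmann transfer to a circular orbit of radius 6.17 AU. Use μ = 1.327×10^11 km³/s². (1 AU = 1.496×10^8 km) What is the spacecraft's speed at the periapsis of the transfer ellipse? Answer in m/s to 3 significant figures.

In km: r₁ = 1.26 × 1.496×10^8 = 1.88496×10^8 km; r₂ = 6.17 × 1.496×10^8 = 9.23032×10^8 km.
The Hohmann ellipse has a_t = (r₁ + r₂)/2 = 5.55764×10^8 km.
The periapsis of the transfer ellipse is at r = 1.88496×10^8 km.
From the vis-viva equation, v = √[μ(2/r − 1/a_t)] = 34.19 km/s.

v = 34200 m/s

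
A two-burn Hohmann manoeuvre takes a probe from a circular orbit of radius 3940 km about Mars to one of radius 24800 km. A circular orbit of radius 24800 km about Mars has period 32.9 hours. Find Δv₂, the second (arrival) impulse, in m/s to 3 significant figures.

From Kepler's third law T² = 4π²r³/μ at r = 24800 km, T = 32.9 hours = 32.9 × 3600 s = 1.1844×10^5 s: μ = 4π²r³/T² = 42925.8 km³/s².
Semi-major axis of the transfer orbit: a_t = (3940 + 24800)/2 = 14370 km.
Circular speed at r = 24800 km: v_c = √(μ/r) = 1.3156 km/s.
Transfer-orbit speed at the same r (vis-viva, a = a_t): v_t = √[μ(2/r − 1/a_t)] = 0.68889 km/s.
Δv₂ = |v_t − v_c| = |0.68889 − 1.3156| = 0.6267 km/s.

Δv₂ = 627 m/s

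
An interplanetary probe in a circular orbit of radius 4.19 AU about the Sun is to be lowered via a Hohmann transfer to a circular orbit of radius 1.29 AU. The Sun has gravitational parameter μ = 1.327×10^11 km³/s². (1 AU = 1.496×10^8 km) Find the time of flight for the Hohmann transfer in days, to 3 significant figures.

In km: r₁ = 4.19 × 1.496×10^8 = 6.26824×10^8 km; r₂ = 1.29 × 1.496×10^8 = 1.92984×10^8 km.
Transfer-ellipse semi-major axis a_t = (r₁ + r₂)/2 = (6.26824×10^8 + 1.92984×10^8)/2 = 4.09904×10^8 km.
By Kepler's third law the transfer-orbit period is T = 2π√(a_t³/μ), so t = T/2 = 7.157×10^7 s.
Converting: 7.157×10^7 s ÷ 86400 s/day = 828 days.

t = 828 days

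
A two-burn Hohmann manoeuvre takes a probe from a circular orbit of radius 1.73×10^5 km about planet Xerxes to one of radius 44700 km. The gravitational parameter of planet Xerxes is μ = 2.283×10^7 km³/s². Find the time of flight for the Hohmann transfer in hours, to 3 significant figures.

t = 6.56 hours

Semi-major axis of the transfer orbit: a_t = (1.730×10^5 + 44700)/2 = 1.0885×10^5 km.
Transfer time t = π√(a_t³/μ) = π√((1.0885×10^5)³ / 2.283×10^7) = 23610 s.
Converting: 23610 s ÷ 3600 s/hour = 6.56 hours.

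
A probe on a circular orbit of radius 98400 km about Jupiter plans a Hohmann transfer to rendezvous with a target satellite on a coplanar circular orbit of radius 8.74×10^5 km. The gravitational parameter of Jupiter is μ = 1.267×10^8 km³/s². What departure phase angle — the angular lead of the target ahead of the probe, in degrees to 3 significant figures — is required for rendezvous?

φ = 105°

Semi-major axis of the transfer orbit: a_t = (98400 + 8.740×10^5)/2 = 4.862×10^5 km.
Transfer time t = π√(a_t³/μ) = 94620.2 s.
The target's mean motion on its circular orbit is ω₂ = √(μ/r₂³) = 1.37759×10^-5 rad/s.
Angle swept by the target during transfer: ω₂·t = 1.30348 rad = 74.68°.
Arrival is 180° from departure on the ellipse, so φ = 180° − 74.68° = 105°.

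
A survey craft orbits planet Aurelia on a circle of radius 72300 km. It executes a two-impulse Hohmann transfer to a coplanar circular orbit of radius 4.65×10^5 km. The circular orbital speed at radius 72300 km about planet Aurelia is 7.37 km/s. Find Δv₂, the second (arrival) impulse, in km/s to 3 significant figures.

From the circular-orbit relation v² = μ/r at r = 72300 km: μ = v²r = (7.37)² × 72300 = 3.92711×10^6 km³/s².
Transfer-ellipse semi-major axis a_t = (r₁ + r₂)/2 = (72300 + 4.650×10^5)/2 = 2.6865×10^5 km.
On the circular orbit at r = 4.650×10^5 km, v_c = √(μ/r) = 2.906 km/s.
Vis-viva on the transfer ellipse at r = 4.650×10^5 km gives v_t = √[μ(2/r − 1/a_t)] = 1.508 km/s.
Δv₂ = |v_t − v_c| = |1.508 − 2.906| = 1.398 km/s.

Δv₂ = 1.40 km/s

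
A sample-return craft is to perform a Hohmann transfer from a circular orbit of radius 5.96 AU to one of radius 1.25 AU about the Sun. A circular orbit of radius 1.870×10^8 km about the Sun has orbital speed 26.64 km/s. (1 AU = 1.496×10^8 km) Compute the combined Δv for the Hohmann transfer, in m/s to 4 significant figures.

Δv = 12630 m/s

From the circular-orbit relation v² = μ/r at r = 1.870×10^8 km: μ = v²r = (26.64)² × 1.870×10^8 = 1.32712×10^11 km³/s².
In km: r₁ = 5.96 × 1.496×10^8 = 8.91616×10^8 km; r₂ = 1.25 × 1.496×10^8 = 1.870×10^8 km.
The Hohmann ellipse has a_t = (r₁ + r₂)/2 = 5.39308×10^8 km.
At r₁ the circular-orbit speed is v₁ = √(μ/r₁) = 12.20 km/s.
Transfer-orbit speed at r₁ (vis-viva): v_a = √[μ(2/r₁ − 1/a_t)] = 7.184 km/s.
First burn Δv₁ = |v_a − v₁| = 5.016 km/s.
At r₂, v₂ = √(μ/r₂) = 26.640 km/s.
Transfer-orbit speed at r₂: v_p = √[μ(2/r₂ − 1/a_t)] = 34.253 km/s.
Second burn Δv₂ = |v₂ − v_p| = 7.613 km/s.
Total Δv = Δv₁ + Δv₂ = 12.63 km/s.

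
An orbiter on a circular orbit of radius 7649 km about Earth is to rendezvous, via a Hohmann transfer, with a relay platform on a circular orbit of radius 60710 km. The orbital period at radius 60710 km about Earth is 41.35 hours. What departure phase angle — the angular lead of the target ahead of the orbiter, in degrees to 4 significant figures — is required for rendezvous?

φ = 104.0°

From Kepler's third law T² = 4π²r³/μ at r = 60710 km, T = 41.35 hours = 41.35 × 3600 s = 1.4886×10^5 s: μ = 4π²r³/T² = 3.98643×10^5 km³/s².
Transfer-ellipse semi-major axis a_t = (r₁ + r₂)/2 = (7649 + 60710)/2 = 34179.5 km.
Transfer time t = π√(a_t³/μ) = 31440 s.
Target angular speed ω₂ = √(μ/r₂³) = 4.221×10^-5 rad/s.
Angle swept by the target during transfer: ω₂·t = 1.3271 rad = 76.04°.
Arrival is 180° from departure on the ellipse, so φ = 180° − 76.04° = 104.0°.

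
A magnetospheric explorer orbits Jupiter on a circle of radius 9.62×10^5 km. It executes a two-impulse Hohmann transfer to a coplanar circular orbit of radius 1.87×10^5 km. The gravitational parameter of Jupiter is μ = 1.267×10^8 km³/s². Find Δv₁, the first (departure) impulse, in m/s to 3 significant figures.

Δv₁ = 4930 m/s

The Hohmann ellipse has a_t = (r₁ + r₂)/2 = 5.745×10^5 km.
On the circular orbit at r = 9.620×10^5 km, v_c = √(μ/r) = 11.4763 km/s.
Vis-viva on the transfer ellipse at r = 9.620×10^5 km gives v_t = √[μ(2/r − 1/a_t)] = 6.54752 km/s.
Δv₁ = |v_t − v_c| = |6.54752 − 11.4763| = 4.929 km/s.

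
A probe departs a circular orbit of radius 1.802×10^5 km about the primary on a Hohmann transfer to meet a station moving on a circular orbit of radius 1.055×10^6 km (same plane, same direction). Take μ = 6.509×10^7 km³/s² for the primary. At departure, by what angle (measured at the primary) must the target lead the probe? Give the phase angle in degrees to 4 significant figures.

φ = 99.38°

The Hohmann ellipse has a_t = (r₁ + r₂)/2 = 6.176×10^5 km.
Transfer time t = π√(a_t³/μ) = 1.890×10^5 s.
Target angular speed ω₂ = √(μ/r₂³) = 7.445×10^-6 rad/s.
Angle swept by the target during transfer: ω₂·t = 1.407 rad = 80.62°.
Arrival is 180° from departure on the ellipse, so φ = 180° − 80.62° = 99.38°.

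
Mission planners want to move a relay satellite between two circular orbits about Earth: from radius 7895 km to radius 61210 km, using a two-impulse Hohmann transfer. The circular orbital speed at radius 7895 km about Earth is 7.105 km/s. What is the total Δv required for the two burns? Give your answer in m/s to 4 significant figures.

From the circular-orbit relation v² = μ/r at r = 7895 km: μ = v²r = (7.105)² × 7895 = 3.98548×10^5 km³/s².
Semi-major axis of the transfer orbit: a_t = (7895 + 61210)/2 = 34552.5 km.
At r₁ the circular-orbit speed is v₁ = √(μ/r₁) = 7.105 km/s.
On the transfer ellipse at r₁, vis-viva gives v_p = √[μ(2/r₁ − 1/a_t)] = 9.457 km/s.
First burn Δv₁ = |v_p − v₁| = 2.352 km/s.
At r₂, v₂ = √(μ/r₂) = 2.552 km/s.
Transfer-orbit speed at r₂: v_a = √[μ(2/r₂ − 1/a_t)] = 1.220 km/s.
Second burn Δv₂ = |v₂ − v_a| = 1.332 km/s.
Δv = Δv₁ + Δv₂ = 2.352 + 1.332 = 3.684 km/s.

Δv = 3684 m/s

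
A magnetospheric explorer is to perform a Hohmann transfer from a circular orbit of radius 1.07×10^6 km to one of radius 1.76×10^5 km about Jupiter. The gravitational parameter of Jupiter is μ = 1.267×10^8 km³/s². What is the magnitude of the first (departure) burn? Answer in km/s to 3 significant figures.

Δv₁ = 5.10 km/s

Semi-major axis of the transfer orbit: a_t = (1.070×10^6 + 1.760×10^5)/2 = 6.230×10^5 km.
On the circular orbit at r = 1.070×10^6 km, v_c = √(μ/r) = 10.882 km/s.
Vis-viva on the transfer ellipse at r = 1.070×10^6 km gives v_t = √[μ(2/r − 1/a_t)] = 5.7837 km/s.
Δv₁ = |v_t − v_c| = |5.7837 − 10.882| = 5.098 km/s.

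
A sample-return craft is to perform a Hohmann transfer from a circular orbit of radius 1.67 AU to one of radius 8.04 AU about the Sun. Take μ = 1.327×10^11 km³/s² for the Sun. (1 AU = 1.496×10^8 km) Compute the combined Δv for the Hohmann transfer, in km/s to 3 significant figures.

Δv = 11.0 km/s

In km: r₁ = 1.67 × 1.496×10^8 = 2.49832×10^8 km; r₂ = 8.04 × 1.496×10^8 = 1.202784×10^9 km.
Transfer-ellipse semi-major axis a_t = (r₁ + r₂)/2 = (2.49832×10^8 + 1.202784×10^9)/2 = 7.26308×10^8 km.
At r₁ the circular-orbit speed is v₁ = √(μ/r₁) = 23.047 km/s.
On the transfer ellipse at r₁, vis-viva gives v_p = √[μ(2/r₁ − 1/a_t)] = 29.658 km/s.
First burn Δv₁ = |v_p − v₁| = 6.611 km/s.
At r₂, v₂ = √(μ/r₂) = 10.5037 km/s.
Transfer-orbit speed at r₂: v_a = √[μ(2/r₂ − 1/a_t)] = 6.16035 km/s.
Second burn Δv₂ = |v₂ − v_a| = 4.343 km/s.
Δv = Δv₁ + Δv₂ = 6.611 + 4.343 = 10.95 km/s.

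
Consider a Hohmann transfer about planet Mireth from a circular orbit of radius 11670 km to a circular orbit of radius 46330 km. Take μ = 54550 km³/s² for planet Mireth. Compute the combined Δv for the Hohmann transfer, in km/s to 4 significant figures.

Δv = 0.9674 km/s

Transfer-ellipse semi-major axis a_t = (r₁ + r₂)/2 = (11670 + 46330)/2 = 29000 km.
Circular speed at r₁: v₁ = √(μ/r₁) = √(54550/11670) = 2.16203 km/s.
Transfer-orbit speed at r₁ (vis-viva): v_p = √[μ(2/r₁ − 1/a_t)] = 2.73271 km/s.
First burn Δv₁ = |v_p − v₁| = 0.57068 km/s.
Circular speed at r₂: v₂ = √(μ/r₂) = 1.08509 km/s.
Transfer-orbit speed at r₂: v_a = √[μ(2/r₂ − 1/a_t)] = 0.688339 km/s.
Second burn Δv₂ = |v₂ − v_a| = 0.39675 km/s.
Δv = Δv₁ + Δv₂ = 0.57068 + 0.39675 = 0.9674 km/s.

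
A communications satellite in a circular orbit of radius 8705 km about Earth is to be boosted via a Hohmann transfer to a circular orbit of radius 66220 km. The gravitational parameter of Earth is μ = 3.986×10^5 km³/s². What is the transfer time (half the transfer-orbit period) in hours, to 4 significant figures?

t = 10.02 hours

The Hohmann ellipse has a_t = (r₁ + r₂)/2 = 37462.5 km.
Transfer time t = π√(a_t³/μ) = π√((37462.5)³ / 3.986×10^5) = 36080 s.
Converting: 36080 s ÷ 3600 s/hour = 10.02 hours.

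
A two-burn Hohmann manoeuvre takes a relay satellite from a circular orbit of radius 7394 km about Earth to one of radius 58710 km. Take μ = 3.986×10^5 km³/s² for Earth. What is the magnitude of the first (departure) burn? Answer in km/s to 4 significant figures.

Semi-major axis of the transfer orbit: a_t = (7394 + 58710)/2 = 33052 km.
Circular speed at r = 7394 km: v_c = √(μ/r) = 7.3422 km/s.
Transfer-orbit speed at the same r (vis-viva, a = a_t): v_t = √[μ(2/r − 1/a_t)] = 9.7856 km/s.
Δv₁ = |v_t − v_c| = |9.7856 − 7.3422| = 2.443 km/s.

Δv₁ = 2.443 km/s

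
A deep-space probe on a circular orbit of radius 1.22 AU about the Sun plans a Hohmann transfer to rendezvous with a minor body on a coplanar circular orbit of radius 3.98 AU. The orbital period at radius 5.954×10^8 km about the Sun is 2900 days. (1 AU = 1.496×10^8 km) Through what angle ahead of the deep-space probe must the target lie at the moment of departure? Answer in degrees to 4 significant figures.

From Kepler's third law T² = 4π²r³/μ at r = 5.954×10^8 km, T = 2900 days = 2900 × 86400 s = 2.5056×10^8 s: μ = 4π²r³/T² = 1.32728×10^11 km³/s².
In km: r₁ = 1.22 × 1.496×10^8 = 1.82512×10^8 km; r₂ = 3.98 × 1.496×10^8 = 5.95408×10^8 km.
Transfer-ellipse semi-major axis a_t = (r₁ + r₂)/2 = (1.82512×10^8 + 5.95408×10^8)/2 = 3.8896×10^8 km.
The half-period of the transfer ellipse is t = π√(a_t³/μ) = 6.6149×10^7 s.
The target's mean motion on its circular orbit is ω₂ = √(μ/r₂³) = 2.5076×10^-8 rad/s.
Angle swept by the target during transfer: ω₂·t = 1.6588 rad = 95.04°.
Arrival is 180° from departure on the ellipse, so φ = 180° − 95.04° = 84.96°.

φ = 84.96°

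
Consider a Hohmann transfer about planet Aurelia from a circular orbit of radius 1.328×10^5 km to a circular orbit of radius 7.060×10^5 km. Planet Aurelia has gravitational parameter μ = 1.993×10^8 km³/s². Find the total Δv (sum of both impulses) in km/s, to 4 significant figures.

Δv = 18.87 km/s

Transfer-ellipse semi-major axis a_t = (r₁ + r₂)/2 = (1.328×10^5 + 7.060×10^5)/2 = 4.194×10^5 km.
Circular speed at r₁: v₁ = √(μ/r₁) = √(1.993×10^8/1.328×10^5) = 38.74 km/s.
Transfer-orbit speed at r₁ (v² = μ(2/r − 1/a)): v_p = √[μ(2/r₁ − 1/a_t)] = 50.26 km/s.
First burn Δv₁ = |v_p − v₁| = 11.52 km/s.
Circular speed at r₂: v₂ = √(μ/r₂) = 16.8016 km/s.
Transfer-orbit speed at r₂: v_a = √[μ(2/r₂ − 1/a_t)] = 9.45445 km/s.
Second burn Δv₂ = |v₂ − v_a| = 7.347 km/s.
Total Δv = Δv₁ + Δv₂ = 18.87 km/s.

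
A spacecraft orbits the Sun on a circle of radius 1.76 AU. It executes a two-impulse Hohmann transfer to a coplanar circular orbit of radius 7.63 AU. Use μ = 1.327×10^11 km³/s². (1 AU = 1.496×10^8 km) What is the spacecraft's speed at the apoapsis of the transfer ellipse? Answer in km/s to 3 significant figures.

In km: r₁ = 1.76 × 1.496×10^8 = 2.63296×10^8 km; r₂ = 7.63 × 1.496×10^8 = 1.141448×10^9 km.
Transfer-ellipse semi-major axis a_t = (r₁ + r₂)/2 = (2.63296×10^8 + 1.141448×10^9)/2 = 7.02372×10^8 km.
At apoapsis, r = 1.141448×10^9 km.
From the vis-viva equation, v = √[μ(2/r − 1/a_t)] = 6.602 km/s.

v = 6.60 km/s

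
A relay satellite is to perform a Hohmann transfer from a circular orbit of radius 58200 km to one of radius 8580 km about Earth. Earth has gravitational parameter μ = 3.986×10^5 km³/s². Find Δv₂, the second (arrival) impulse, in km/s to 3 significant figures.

The Hohmann ellipse has a_t = (r₁ + r₂)/2 = 33390 km.
Circular speed at r = 8580 km: v_c = √(μ/r) = 6.816 km/s.
Transfer-orbit speed at the same r (vis-viva, a = a_t): v_t = √[μ(2/r − 1/a_t)] = 8.999 km/s.
Δv₂ = |v_t − v_c| = |8.999 − 6.816| = 2.183 km/s.

Δv₂ = 2.18 km/s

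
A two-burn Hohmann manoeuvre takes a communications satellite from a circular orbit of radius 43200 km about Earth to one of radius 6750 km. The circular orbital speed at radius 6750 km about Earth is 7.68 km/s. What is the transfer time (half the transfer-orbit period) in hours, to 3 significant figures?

t = 5.46 hours

From the circular-orbit relation v² = μ/r at r = 6750 km: μ = v²r = (7.68)² × 6750 = 3.98131×10^5 km³/s².
Semi-major axis of the transfer orbit: a_t = (43200 + 6750)/2 = 24975 km.
By Kepler's third law the transfer-orbit period is T = 2π√(a_t³/μ), so t = T/2 = 19650 s.
Converting: 19650 s ÷ 3600 s/hour = 5.46 hours.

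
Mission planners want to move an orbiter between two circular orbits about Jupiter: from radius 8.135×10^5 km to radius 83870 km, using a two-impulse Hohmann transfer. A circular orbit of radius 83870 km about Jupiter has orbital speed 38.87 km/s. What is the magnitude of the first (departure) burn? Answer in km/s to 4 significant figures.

Δv₁ = 7.085 km/s

From the circular-orbit relation v² = μ/r at r = 83870 km: μ = v²r = (38.87)² × 83870 = 1.26717×10^8 km³/s².
Transfer-ellipse semi-major axis a_t = (r₁ + r₂)/2 = (8.135×10^5 + 83870)/2 = 4.48685×10^5 km.
On the circular orbit at r = 8.135×10^5 km, v_c = √(μ/r) = 12.481 km/s.
Vis-viva on the transfer ellipse at r = 8.135×10^5 km gives v_t = √[μ(2/r − 1/a_t)] = 5.3960 km/s.
Δv₁ = |v_t − v_c| = |5.3960 − 12.481| = 7.085 km/s.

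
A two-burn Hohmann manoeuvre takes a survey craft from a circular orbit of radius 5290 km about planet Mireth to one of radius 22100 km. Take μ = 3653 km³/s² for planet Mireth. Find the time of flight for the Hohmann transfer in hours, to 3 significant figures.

t = 23.1 hours

Transfer-ellipse semi-major axis a_t = (r₁ + r₂)/2 = (5290 + 22100)/2 = 13695 km.
Transfer time t = π√(a_t³/μ) = π√((13695)³ / 3653) = 83300 s.
Converting: 83300 s ÷ 3600 s/hour = 23.1 hours.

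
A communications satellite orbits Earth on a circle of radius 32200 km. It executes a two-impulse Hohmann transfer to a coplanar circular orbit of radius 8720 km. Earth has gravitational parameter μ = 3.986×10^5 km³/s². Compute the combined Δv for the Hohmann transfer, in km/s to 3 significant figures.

Δv = 2.94 km/s

Semi-major axis of the transfer orbit: a_t = (32200 + 8720)/2 = 20460 km.
Circular speed at r₁: v₁ = √(μ/r₁) = √(3.986×10^5/32200) = 3.518 km/s.
On the transfer ellipse at r₁, vis-viva gives v_a = √[μ(2/r₁ − 1/a_t)] = 2.297 km/s.
First burn Δv₁ = |v_a − v₁| = 1.221 km/s.
Circular speed at r₂: v₂ = √(μ/r₂) = 6.761 km/s.
Transfer-orbit speed at r₂: v_p = √[μ(2/r₂ − 1/a_t)] = 8.482 km/s.
Second burn Δv₂ = |v₂ − v_p| = 1.721 km/s.
Δv = Δv₁ + Δv₂ = 1.221 + 1.721 = 2.942 km/s.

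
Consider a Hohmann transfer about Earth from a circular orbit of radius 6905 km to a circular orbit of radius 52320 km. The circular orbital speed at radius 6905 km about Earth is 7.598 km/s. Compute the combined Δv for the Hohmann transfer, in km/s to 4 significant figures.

From the circular-orbit relation v² = μ/r at r = 6905 km: μ = v²r = (7.598)² × 6905 = 3.98623×10^5 km³/s².
Transfer-ellipse semi-major axis a_t = (r₁ + r₂)/2 = (6905 + 52320)/2 = 29612.5 km.
Circular speed at r₁: v₁ = √(μ/r₁) = √(3.98623×10^5/6905) = 7.59800 km/s.
On the transfer ellipse at r₁, vis-viva equation gives v_p = √[μ(2/r₁ − 1/a_t)] = 10.0994 km/s.
First burn Δv₁ = |v_p − v₁| = 2.5014 km/s.
Circular speed at r₂: v₂ = √(μ/r₂) = 2.76024 km/s.
Transfer-orbit speed at r₂: v_a = √[μ(2/r₂ − 1/a_t)] = 1.33288 km/s.
Second burn Δv₂ = |v₂ − v_a| = 1.4274 km/s.
Δv = Δv₁ + Δv₂ = 2.5014 + 1.4274 = 3.929 km/s.

Δv = 3.929 km/s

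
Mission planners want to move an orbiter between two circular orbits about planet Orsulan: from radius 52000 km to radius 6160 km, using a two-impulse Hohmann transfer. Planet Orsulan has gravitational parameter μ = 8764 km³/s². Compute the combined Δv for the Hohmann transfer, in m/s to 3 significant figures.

Δv = 624 m/s

Semi-major axis of the transfer orbit: a_t = (52000 + 6160)/2 = 29080 km.
Circular speed at r₁: v₁ = √(μ/r₁) = √(8764/52000) = 0.4105 km/s.
On the transfer ellipse at r₁, vis-viva equation gives v_a = √[μ(2/r₁ − 1/a_t)] = 0.1889 km/s.
First burn Δv₁ = |v_a − v₁| = 0.2216 km/s.
At r₂, v₂ = √(μ/r₂) = 1.1928 km/s.
Transfer-orbit speed at r₂: v_p = √[μ(2/r₂ − 1/a_t)] = 1.5950 km/s.
Second burn Δv₂ = |v₂ − v_p| = 0.4022 km/s.
Total Δv = Δv₁ + Δv₂ = 0.6238 km/s.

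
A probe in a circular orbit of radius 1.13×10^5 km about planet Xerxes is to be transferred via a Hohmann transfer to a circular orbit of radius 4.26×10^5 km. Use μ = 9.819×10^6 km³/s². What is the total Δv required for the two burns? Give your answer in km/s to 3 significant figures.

Transfer-ellipse semi-major axis a_t = (r₁ + r₂)/2 = (1.130×10^5 + 4.260×10^5)/2 = 2.695×10^5 km.
At r₁ the circular-orbit speed is v₁ = √(μ/r₁) = 9.322 km/s.
Transfer-orbit speed at r₁ (vis-viva): v_p = √[μ(2/r₁ − 1/a_t)] = 11.72 km/s.
First burn Δv₁ = |v_p − v₁| = 2.398 km/s.
Circular speed at r₂: v₂ = √(μ/r₂) = 4.801 km/s.
Transfer-orbit speed at r₂: v_a = √[μ(2/r₂ − 1/a_t)] = 3.109 km/s.
Second burn Δv₂ = |v₂ − v_a| = 1.692 km/s.
Δv = Δv₁ + Δv₂ = 2.398 + 1.692 = 4.090 km/s.

Δv = 4.09 km/s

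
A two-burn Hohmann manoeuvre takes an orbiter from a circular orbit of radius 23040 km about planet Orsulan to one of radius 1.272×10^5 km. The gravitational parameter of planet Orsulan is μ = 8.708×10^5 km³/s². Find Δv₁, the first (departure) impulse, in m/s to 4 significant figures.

Δv₁ = 1852 m/s

Semi-major axis of the transfer orbit: a_t = (23040 + 1.272×10^5)/2 = 75120 km.
Circular speed at r = 23040 km: v_c = √(μ/r) = 6.148 km/s.
Transfer-orbit speed at the same r (vis-viva, a = a_t): v_t = √[μ(2/r − 1/a_t)] = 8.000 km/s.
Δv₁ = |v_t − v_c| = |8.000 − 6.148| = 1.852 km/s.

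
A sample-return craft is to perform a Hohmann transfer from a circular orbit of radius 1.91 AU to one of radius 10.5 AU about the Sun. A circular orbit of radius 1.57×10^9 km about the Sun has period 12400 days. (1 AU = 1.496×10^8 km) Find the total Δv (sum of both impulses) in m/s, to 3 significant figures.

Δv = 10600 m/s

From Kepler's third law T² = 4π²r³/μ at r = 1.57×10^9 km, T = 12400 days = 12400 × 86400 s = 1.07136×10^9 s: μ = 4π²r³/T² = 1.33103×10^11 km³/s².
In km: r₁ = 1.91 × 1.496×10^8 = 2.85736×10^8 km; r₂ = 10.5 × 1.496×10^8 = 1.5708×10^9 km.
The Hohmann ellipse has a_t = (r₁ + r₂)/2 = 9.28268×10^8 km.
Circular speed at r₁: v₁ = √(μ/r₁) = √(1.33103×10^11/2.85736×10^8) = 21.583 km/s.
On the transfer ellipse at r₁, vis-viva gives v_p = √[μ(2/r₁ − 1/a_t)] = 28.076 km/s.
First burn Δv₁ = |v_p − v₁| = 6.493 km/s.
At r₂, v₂ = √(μ/r₂) = 9.205 km/s.
Transfer-orbit speed at r₂: v_a = √[μ(2/r₂ − 1/a_t)] = 5.107 km/s.
Second burn Δv₂ = |v₂ − v_a| = 4.098 km/s.
Δv = Δv₁ + Δv₂ = 6.493 + 4.098 = 10.59 km/s.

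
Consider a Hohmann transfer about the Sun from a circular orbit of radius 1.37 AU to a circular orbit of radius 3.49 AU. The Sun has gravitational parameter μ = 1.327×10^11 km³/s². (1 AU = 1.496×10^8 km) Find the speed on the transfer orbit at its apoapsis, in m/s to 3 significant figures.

v = 12000 m/s

In km: r₁ = 1.37 × 1.496×10^8 = 2.04952×10^8 km; r₂ = 3.49 × 1.496×10^8 = 5.22104×10^8 km.
Transfer-ellipse semi-major axis a_t = (r₁ + r₂)/2 = (2.04952×10^8 + 5.22104×10^8)/2 = 3.63528×10^8 km.
At apoapsis, r = 5.22104×10^8 km.
From the vis-viva equation, v = √[μ(2/r − 1/a_t)] = 11.97 km/s.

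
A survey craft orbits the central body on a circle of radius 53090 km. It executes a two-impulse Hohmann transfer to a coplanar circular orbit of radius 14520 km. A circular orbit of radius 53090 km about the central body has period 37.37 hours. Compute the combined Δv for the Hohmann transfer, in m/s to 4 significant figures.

Δv = 2055 m/s

From Kepler's third law T² = 4π²r³/μ at r = 53090 km, T = 37.37 hours = 37.37 × 3600 s = 1.34532×10^5 s: μ = 4π²r³/T² = 3.26397×10^5 km³/s².
The Hohmann ellipse has a_t = (r₁ + r₂)/2 = 33805 km.
Circular speed at r₁: v₁ = √(μ/r₁) = √(3.26397×10^5/53090) = 2.479516 km/s.
On the transfer ellipse at r₁, vis-viva gives v_a = √[μ(2/r₁ − 1/a_t)] = 1.625024 km/s.
First burn Δv₁ = |v_a − v₁| = 0.85449 km/s.
Circular speed at r₂: v₂ = √(μ/r₂) = 4.7412 km/s.
Transfer-orbit speed at r₂: v_p = √[μ(2/r₂ − 1/a_t)] = 5.9416 km/s.
Second burn Δv₂ = |v₂ − v_p| = 1.2004 km/s.
Total Δv = Δv₁ + Δv₂ = 2.055 km/s.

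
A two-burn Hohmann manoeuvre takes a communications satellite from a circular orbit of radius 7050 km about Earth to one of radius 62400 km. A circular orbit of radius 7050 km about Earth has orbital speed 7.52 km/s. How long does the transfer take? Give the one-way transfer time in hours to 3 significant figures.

t = 8.94 hours

From the circular-orbit relation v² = μ/r at r = 7050 km: μ = v²r = (7.52)² × 7050 = 3.98680×10^5 km³/s².
Semi-major axis of the transfer orbit: a_t = (7050 + 62400)/2 = 34725 km.
Transfer time t = π√(a_t³/μ) = π√((34725)³ / 3.98680×10^5) = 32200 s.
Converting: 32200 s ÷ 3600 s/hour = 8.94 hours.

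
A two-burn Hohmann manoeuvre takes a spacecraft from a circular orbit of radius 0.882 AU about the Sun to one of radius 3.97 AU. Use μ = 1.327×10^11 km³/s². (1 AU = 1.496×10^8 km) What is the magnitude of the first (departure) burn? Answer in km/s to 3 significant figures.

Δv₁ = 8.86 km/s

In km: r₁ = 0.882 × 1.496×10^8 = 1.319472×10^8 km; r₂ = 3.97 × 1.496×10^8 = 5.93912×10^8 km.
The Hohmann ellipse has a_t = (r₁ + r₂)/2 = 3.629296×10^8 km.
On the circular orbit at r = 1.319472×10^8 km, v_c = √(μ/r) = 31.713 km/s.
Transfer-orbit speed at the same r (vis-viva, a = a_t): v_t = √[μ(2/r − 1/a_t)] = 40.568 km/s.
Δv₁ = |v_t − v_c| = |40.568 − 31.713| = 8.855 km/s.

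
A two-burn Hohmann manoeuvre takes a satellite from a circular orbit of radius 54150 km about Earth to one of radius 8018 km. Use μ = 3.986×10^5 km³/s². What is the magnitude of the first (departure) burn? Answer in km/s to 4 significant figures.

The Hohmann ellipse has a_t = (r₁ + r₂)/2 = 31084 km.
Circular speed at r = 54150 km: v_c = √(μ/r) = 2.713 km/s.
Vis-viva on the transfer ellipse at r = 54150 km gives v_t = √[μ(2/r − 1/a_t)] = 1.378 km/s.
Δv₁ = |v_t − v_c| = |1.378 − 2.713| = 1.335 km/s.

Δv₁ = 1.335 km/s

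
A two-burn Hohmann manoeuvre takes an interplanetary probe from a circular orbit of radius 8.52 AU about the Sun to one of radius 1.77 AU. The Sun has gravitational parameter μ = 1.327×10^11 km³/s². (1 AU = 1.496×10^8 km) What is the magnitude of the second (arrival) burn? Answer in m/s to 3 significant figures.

Δv₂ = 6420 m/s

In km: r₁ = 8.52 × 1.496×10^8 = 1.274592×10^9 km; r₂ = 1.77 × 1.496×10^8 = 2.64792×10^8 km.
The Hohmann ellipse has a_t = (r₁ + r₂)/2 = 7.69692×10^8 km.
On the circular orbit at r = 2.64792×10^8 km, v_c = √(μ/r) = 22.38634 km/s.
Vis-viva on the transfer ellipse at r = 2.64792×10^8 km gives v_t = √[μ(2/r − 1/a_t)] = 28.80780 km/s.
Δv₂ = |v_t − v_c| = |28.80780 − 22.38634| = 6.421 km/s.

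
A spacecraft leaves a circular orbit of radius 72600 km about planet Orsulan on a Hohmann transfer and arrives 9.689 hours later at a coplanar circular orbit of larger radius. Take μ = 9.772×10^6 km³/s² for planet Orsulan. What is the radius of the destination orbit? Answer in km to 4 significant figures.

Transfer time t = 9.689 hours = 34880.4 s, and t = π√(a_t³/μ).
So a_t = (μ t²/π²)^(1/3) = (9.772×10^6 × (34880.4)² / π²)^(1/3) = 1.0640×10^5 km.
Since a_t = (r₁ + r₂)/2, r₂ = 2a_t − r₁ = 2×1.0640×10^5 − 72600 = 1.402×10^5 km.

r₂ = 1.402×10^5 km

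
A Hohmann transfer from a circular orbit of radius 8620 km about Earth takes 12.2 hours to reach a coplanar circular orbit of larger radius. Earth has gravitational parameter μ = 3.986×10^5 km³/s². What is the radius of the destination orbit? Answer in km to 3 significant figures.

r₂ = 76800 km

Transfer time t = 12.2 hours = 43920 s, and t = π√(a_t³/μ).
So a_t = (μ t²/π²)^(1/3) = (3.986×10^5 × (43920)² / π²)^(1/3) = 42709 km.
Since a_t = (r₁ + r₂)/2, r₂ = 2a_t − r₁ = 2×42709 − 8620 = 76798 km.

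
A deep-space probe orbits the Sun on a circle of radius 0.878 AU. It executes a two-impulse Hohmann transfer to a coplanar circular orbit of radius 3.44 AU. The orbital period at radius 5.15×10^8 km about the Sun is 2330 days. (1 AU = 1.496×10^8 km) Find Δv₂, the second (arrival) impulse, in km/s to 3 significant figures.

From Kepler's third law T² = 4π²r³/μ at r = 5.15×10^8 km, T = 2330 days = 2330 × 86400 s = 2.01312×10^8 s: μ = 4π²r³/T² = 1.33058×10^11 km³/s².
In km: r₁ = 0.878 × 1.496×10^8 = 1.313488×10^8 km; r₂ = 3.44 × 1.496×10^8 = 5.14624×10^8 km.
The Hohmann ellipse has a_t = (r₁ + r₂)/2 = 3.229864×10^8 km.
On the circular orbit at r = 5.14624×10^8 km, v_c = √(μ/r) = 16.080 km/s.
Vis-viva on the transfer ellipse at r = 5.14624×10^8 km gives v_t = √[μ(2/r − 1/a_t)] = 10.254 km/s.
Δv₂ = |v_t − v_c| = |10.254 − 16.080| = 5.826 km/s.

Δv₂ = 5.83 km/s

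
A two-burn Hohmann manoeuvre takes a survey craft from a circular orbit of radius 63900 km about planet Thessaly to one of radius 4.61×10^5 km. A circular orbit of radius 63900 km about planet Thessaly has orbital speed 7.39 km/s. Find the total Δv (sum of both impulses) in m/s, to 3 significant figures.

From the circular-orbit relation v² = μ/r at r = 63900 km: μ = v²r = (7.39)² × 63900 = 3.48971×10^6 km³/s².
The Hohmann ellipse has a_t = (r₁ + r₂)/2 = 2.6245×10^5 km.
Circular speed at r₁: v₁ = √(μ/r₁) = √(3.48971×10^6/63900) = 7.390 km/s.
On the transfer ellipse at r₁, v² = μ(2/r − 1/a) gives v_p = √[μ(2/r₁ − 1/a_t)] = 9.794 km/s.
First burn Δv₁ = |v_p − v₁| = 2.404 km/s.
Circular speed at r₂: v₂ = √(μ/r₂) = 2.7513 km/s.
Transfer-orbit speed at r₂: v_a = √[μ(2/r₂ − 1/a_t)] = 1.3576 km/s.
Second burn Δv₂ = |v₂ − v_a| = 1.394 km/s.
Total Δv = Δv₁ + Δv₂ = 3.798 km/s.

Δv = 3800 m/s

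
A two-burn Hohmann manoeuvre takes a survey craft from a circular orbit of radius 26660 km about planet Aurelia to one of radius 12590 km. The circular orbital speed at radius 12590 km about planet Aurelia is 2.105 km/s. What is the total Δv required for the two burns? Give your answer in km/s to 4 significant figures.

From the circular-orbit relation v² = μ/r at r = 12590 km: μ = v²r = (2.105)² × 12590 = 55786.6 km³/s².
Semi-major axis of the transfer orbit: a_t = (26660 + 12590)/2 = 19625 km.
Circular speed at r₁: v₁ = √(μ/r₁) = √(55786.6/26660) = 1.44655 km/s.
Transfer-orbit speed at r₁ (vis-viva equation): v_a = √[μ(2/r₁ − 1/a_t)] = 1.15863 km/s.
First burn Δv₁ = |v_a − v₁| = 0.2879 km/s.
At r₂, v₂ = √(μ/r₂) = 2.1050 km/s.
Transfer-orbit speed at r₂: v_p = √[μ(2/r₂ − 1/a_t)] = 2.4535 km/s.
Second burn Δv₂ = |v₂ − v_p| = 0.3485 km/s.
Total Δv = Δv₁ + Δv₂ = 0.6364 km/s.

Δv = 0.6364 km/s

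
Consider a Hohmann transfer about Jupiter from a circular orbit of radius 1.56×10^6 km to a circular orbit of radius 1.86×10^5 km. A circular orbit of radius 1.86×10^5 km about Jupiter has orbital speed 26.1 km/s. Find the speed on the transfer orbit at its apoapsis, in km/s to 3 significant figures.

v = 4.16 km/s

From the circular-orbit relation v² = μ/r at r = 1.86×10^5 km: μ = v²r = (26.1)² × 1.86×10^5 = 1.26705×10^8 km³/s².
The Hohmann ellipse has a_t = (r₁ + r₂)/2 = 8.730×10^5 km.
The apoapsis of the transfer ellipse is at r = 1.560×10^6 km.
From the vis-viva equation, v = √[μ(2/r − 1/a_t)] = 4.160 km/s.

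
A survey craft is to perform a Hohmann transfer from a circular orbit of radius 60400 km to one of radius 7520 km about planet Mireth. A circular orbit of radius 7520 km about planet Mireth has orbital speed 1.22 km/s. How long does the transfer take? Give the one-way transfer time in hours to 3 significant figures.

t = 51.6 hours

From the circular-orbit relation v² = μ/r at r = 7520 km: μ = v²r = (1.22)² × 7520 = 11192.8 km³/s².
Semi-major axis of the transfer orbit: a_t = (60400 + 7520)/2 = 33960 km.
By Kepler's third law the transfer-orbit period is T = 2π√(a_t³/μ), so t = T/2 = 1.858×10^5 s.
Converting: 1.858×10^5 s ÷ 3600 s/hour = 51.6 hours.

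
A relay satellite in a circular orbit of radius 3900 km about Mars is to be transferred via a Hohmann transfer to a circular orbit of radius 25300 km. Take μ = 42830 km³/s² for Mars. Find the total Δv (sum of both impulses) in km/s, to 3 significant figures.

The Hohmann ellipse has a_t = (r₁ + r₂)/2 = 14600 km.
Circular speed at r₁: v₁ = √(μ/r₁) = √(42830/3900) = 3.314 km/s.
Transfer-orbit speed at r₁ (v² = μ(2/r − 1/a)): v_p = √[μ(2/r₁ − 1/a_t)] = 4.362 km/s.
First burn Δv₁ = |v_p − v₁| = 1.048 km/s.
At r₂, v₂ = √(μ/r₂) = 1.3011 km/s.
Transfer-orbit speed at r₂: v_a = √[μ(2/r₂ − 1/a_t)] = 0.67246 km/s.
Second burn Δv₂ = |v₂ − v_a| = 0.6286 km/s.
Δv = Δv₁ + Δv₂ = 1.048 + 0.6286 = 1.677 km/s.

Δv = 1.68 km/s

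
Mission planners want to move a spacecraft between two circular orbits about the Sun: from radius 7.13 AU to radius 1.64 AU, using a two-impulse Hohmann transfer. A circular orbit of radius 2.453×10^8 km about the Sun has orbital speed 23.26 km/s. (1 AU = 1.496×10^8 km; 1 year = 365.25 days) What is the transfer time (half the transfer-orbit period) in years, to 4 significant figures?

t = 4.591 years

From the circular-orbit relation v² = μ/r at r = 2.453×10^8 km: μ = v²r = (23.26)² × 2.453×10^8 = 1.32714×10^11 km³/s².
In km: r₁ = 7.13 × 1.496×10^8 = 1.066648×10^9 km; r₂ = 1.64 × 1.496×10^8 = 2.45344×10^8 km.
Semi-major axis of the transfer orbit: a_t = (1.066648×10^9 + 2.45344×10^8)/2 = 6.55996×10^8 km.
Half the transfer-orbit period gives t = π√(a_t³/μ) = 1.4489×10^8 s.
Converting: 1.4489×10^8 s ÷ 3.15576×10^7 s/year (365.25 × 86400) = 4.591 years.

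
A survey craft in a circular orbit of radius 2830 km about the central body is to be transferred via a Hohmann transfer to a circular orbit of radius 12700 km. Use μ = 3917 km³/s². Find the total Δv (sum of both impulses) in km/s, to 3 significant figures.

Δv = 0.548 km/s

The Hohmann ellipse has a_t = (r₁ + r₂)/2 = 7765 km.
At r₁ the circular-orbit speed is v₁ = √(μ/r₁) = 1.1765 km/s.
On the transfer ellipse at r₁, vis-viva equation gives v_p = √[μ(2/r₁ − 1/a_t)] = 1.5046 km/s.
First burn Δv₁ = |v_p − v₁| = 0.3281 km/s.
At r₂, v₂ = √(μ/r₂) = 0.5554 km/s.
Transfer-orbit speed at r₂: v_a = √[μ(2/r₂ − 1/a_t)] = 0.3353 km/s.
Second burn Δv₂ = |v₂ − v_a| = 0.2201 km/s.
Δv = Δv₁ + Δv₂ = 0.3281 + 0.2201 = 0.5482 km/s.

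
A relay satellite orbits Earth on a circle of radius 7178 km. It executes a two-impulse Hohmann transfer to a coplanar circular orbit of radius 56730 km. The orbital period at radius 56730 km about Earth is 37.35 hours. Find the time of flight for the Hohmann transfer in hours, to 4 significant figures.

From Kepler's third law T² = 4π²r³/μ at r = 56730 km, T = 37.35 hours = 37.35 × 3600 s = 1.3446×10^5 s: μ = 4π²r³/T² = 3.98668×10^5 km³/s².
Transfer-ellipse semi-major axis a_t = (r₁ + r₂)/2 = (7178 + 56730)/2 = 31954 km.
Transfer time t = π√(a_t³/μ) = π√((31954)³ / 3.98668×10^5) = 28421 s.
Converting: 28421 s ÷ 3600 s/hour = 7.895 hours.

t = 7.895 hours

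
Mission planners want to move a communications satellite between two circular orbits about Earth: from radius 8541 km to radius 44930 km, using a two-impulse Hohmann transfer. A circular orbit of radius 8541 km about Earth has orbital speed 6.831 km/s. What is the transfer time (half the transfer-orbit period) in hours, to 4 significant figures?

From the circular-orbit relation v² = μ/r at r = 8541 km: μ = v²r = (6.831)² × 8541 = 3.98545×10^5 km³/s².
The Hohmann ellipse has a_t = (r₁ + r₂)/2 = 26735.5 km.
Transfer time t = π√(a_t³/μ) = π√((26735.5)³ / 3.98545×10^5) = 21754 s.
Converting: 21754 s ÷ 3600 s/hour = 6.043 hours.

t = 6.043 hours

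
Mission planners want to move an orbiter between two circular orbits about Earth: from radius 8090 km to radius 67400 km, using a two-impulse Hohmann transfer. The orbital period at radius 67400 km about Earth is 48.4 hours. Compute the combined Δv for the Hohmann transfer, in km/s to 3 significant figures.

From Kepler's third law T² = 4π²r³/μ at r = 67400 km, T = 48.4 hours = 48.4 × 3600 s = 1.7424×10^5 s: μ = 4π²r³/T² = 3.98147×10^5 km³/s².
The Hohmann ellipse has a_t = (r₁ + r₂)/2 = 37745 km.
Circular speed at r₁: v₁ = √(μ/r₁) = √(3.98147×10^5/8090) = 7.015 km/s.
On the transfer ellipse at r₁, v² = μ(2/r − 1/a) gives v_p = √[μ(2/r₁ − 1/a_t)] = 9.374 km/s.
First burn Δv₁ = |v_p − v₁| = 2.359 km/s.
Circular speed at r₂: v₂ = √(μ/r₂) = 2.430 km/s.
Transfer-orbit speed at r₂: v_a = √[μ(2/r₂ − 1/a_t)] = 1.125 km/s.
Second burn Δv₂ = |v₂ − v_a| = 1.305 km/s.
Δv = Δv₁ + Δv₂ = 2.359 + 1.305 = 3.664 km/s.

Δv = 3.66 km/s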